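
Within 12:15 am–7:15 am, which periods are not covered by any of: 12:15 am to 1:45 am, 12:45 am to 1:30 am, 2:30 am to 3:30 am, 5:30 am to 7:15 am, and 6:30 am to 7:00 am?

1:45 am–2:30 am, 3:30 am–5:30 am

Covered (merged): 12:15 am–1:45 am, 2:30 am–3:30 am, 5:30 am–7:15 am.
Uncovered inside 12:15 am–7:15 am: 1:45 am–2:30 am, 3:30 am–5:30 am.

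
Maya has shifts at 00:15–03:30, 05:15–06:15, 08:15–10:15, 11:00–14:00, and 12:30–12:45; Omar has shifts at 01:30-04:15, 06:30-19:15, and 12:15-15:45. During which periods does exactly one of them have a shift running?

00:15-01:30, 03:30-04:15, 05:15-06:15, 06:30-08:15, 10:15-11:00, 14:00-19:15

Merge the first list: 00:15-03:30, 05:15-06:15, 08:15-10:15, 11:00-14:00.
Merge the second list: 01:30-04:15, 06:30-19:15.
A \ B = 00:15-01:30, 05:15-06:15.
B \ A = 03:30-04:15, 06:30-08:15, 10:15-11:00, 14:00-19:15.
Union of the two gives the symmetric difference.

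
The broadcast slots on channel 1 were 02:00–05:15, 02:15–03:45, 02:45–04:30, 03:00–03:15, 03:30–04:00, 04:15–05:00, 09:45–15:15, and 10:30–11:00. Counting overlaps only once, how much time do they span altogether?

8 h 45 min

Merged: 02:00–05:15, 09:45–15:15.
Lengths: 3 h 15 min + 5 h 30 min = 8 h 45 min.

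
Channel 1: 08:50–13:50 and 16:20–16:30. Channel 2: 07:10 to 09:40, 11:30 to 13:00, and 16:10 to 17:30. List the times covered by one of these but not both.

07:10–08:50, 09:40–11:30, 13:00–13:50, 16:10–16:20, 16:30–17:30

A \ B = 09:40–11:30, 13:00–13:50.
B \ A = 07:10–08:50, 16:10–16:20, 16:30–17:30.
Union of the two gives the symmetric difference.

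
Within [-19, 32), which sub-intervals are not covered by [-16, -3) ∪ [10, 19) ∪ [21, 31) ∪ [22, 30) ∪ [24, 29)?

[-19, -16) ∪ [-3, 10) ∪ [19, 21) ∪ [31, 32)

Covered (merged): [-16, -3), [10, 19), [21, 31).
Uncovered inside [-19, 32): [-19, -16), [-3, 10), [19, 21), [31, 32).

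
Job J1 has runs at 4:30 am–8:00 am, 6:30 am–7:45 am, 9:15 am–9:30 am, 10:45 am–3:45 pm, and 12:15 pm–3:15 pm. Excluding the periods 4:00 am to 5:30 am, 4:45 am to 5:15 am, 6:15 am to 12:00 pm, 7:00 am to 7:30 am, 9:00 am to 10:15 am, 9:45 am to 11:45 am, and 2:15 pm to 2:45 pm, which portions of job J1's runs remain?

First set merges to 4:30 am-8:00 am, 9:15 am-9:30 am, 10:45 am-3:45 pm.
Second set merges to 4:00 am-5:30 am, 6:15 am-12:00 pm, 2:15 pm-2:45 pm.
4:30 am-8:00 am minus B → 5:30 am-6:15 am.
9:15 am-9:30 am: fully covered by B → removed.
10:45 am-3:45 pm minus B → 12:00 pm-2:15 pm, 2:45 pm-3:45 pm.

5:30 am-6:15 am, 12:00 pm-2:15 pm, 2:45 pm-3:45 pm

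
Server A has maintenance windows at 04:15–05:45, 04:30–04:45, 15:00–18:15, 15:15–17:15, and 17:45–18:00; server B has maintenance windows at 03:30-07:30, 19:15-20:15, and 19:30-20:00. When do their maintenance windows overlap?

04:15-05:45

First set merges to 04:15-05:45, 15:00-18:15.
Second set merges to 03:30-07:30, 19:15-20:15.
04:15-05:45 meets the second set on 04:15-05:45.
15:00-18:15: no overlap with the second set.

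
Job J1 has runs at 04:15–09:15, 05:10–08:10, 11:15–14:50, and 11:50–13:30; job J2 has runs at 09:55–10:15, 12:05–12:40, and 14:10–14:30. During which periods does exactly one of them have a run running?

First set merges to 04:15–09:15, 11:15–14:50.
A \ B = 04:15–09:15, 11:15–12:05, 12:40–14:10, 14:30–14:50.
B \ A = 09:55–10:15.
Union of the two gives the symmetric difference.

04:15–09:15, 09:55–10:15, 11:15–12:05, 12:40–14:10, 14:30–14:50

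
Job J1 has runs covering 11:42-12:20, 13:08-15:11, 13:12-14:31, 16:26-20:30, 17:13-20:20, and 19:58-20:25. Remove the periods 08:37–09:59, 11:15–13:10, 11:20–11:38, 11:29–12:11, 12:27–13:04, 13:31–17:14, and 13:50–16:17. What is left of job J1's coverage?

13:10–13:31, 17:14–20:30

Merge the first list: 11:42–12:20, 13:08–15:11, 16:26–20:30.
Merge the second list: 08:37–09:59, 11:15–13:10, 13:31–17:14.
11:42–12:20: entirely removed.
13:08–15:11 \ B = 13:10–13:31.
16:26–20:30 \ B = 17:14–20:30.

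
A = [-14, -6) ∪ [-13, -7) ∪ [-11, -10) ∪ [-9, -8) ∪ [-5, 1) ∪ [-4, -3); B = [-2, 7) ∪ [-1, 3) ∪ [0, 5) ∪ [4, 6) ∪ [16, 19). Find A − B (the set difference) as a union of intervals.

First set merges to [-14, -6), [-5, 1).
Second set merges to [-2, 7), [16, 19).
[-14, -6): no B overlap → unchanged.
[-5, 1) minus B → [-5, -2).

[-14, -6) ∪ [-5, -2)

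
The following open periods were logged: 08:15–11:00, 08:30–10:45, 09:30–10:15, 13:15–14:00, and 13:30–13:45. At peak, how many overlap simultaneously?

3

Walk the sorted start/end points keeping a running depth.
The depth first hits 3 at 09:30.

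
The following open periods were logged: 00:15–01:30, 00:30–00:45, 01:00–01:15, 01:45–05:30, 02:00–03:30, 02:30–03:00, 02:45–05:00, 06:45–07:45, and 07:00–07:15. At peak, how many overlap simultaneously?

4

Walk the sorted start/end points keeping a running depth.
The depth first hits 4 at 02:45.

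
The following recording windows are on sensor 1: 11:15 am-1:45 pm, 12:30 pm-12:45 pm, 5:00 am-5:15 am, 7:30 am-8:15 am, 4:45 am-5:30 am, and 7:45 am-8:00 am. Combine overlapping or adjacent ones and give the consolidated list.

4:45 am–5:30 am, 7:30 am–8:15 am, 11:15 am–1:45 pm

Sort by start: 4:45 am–5:30 am, 5:00 am–5:15 am, 7:30 am–8:15 am, 7:45 am–8:00 am, 11:15 am–1:45 pm, 12:30 pm–12:45 pm.
5:00 am–5:15 am overlaps/touches 4:45 am–5:30 am → extend to 4:45 am–5:30 am.
7:30 am–8:15 am is disjoint → start new block.
7:45 am–8:00 am overlaps/touches 7:30 am–8:15 am → extend to 7:30 am–8:15 am.
11:15 am–1:45 pm is disjoint → start new block.
12:30 pm–12:45 pm overlaps/touches 11:15 am–1:45 pm → extend to 11:15 am–1:45 pm.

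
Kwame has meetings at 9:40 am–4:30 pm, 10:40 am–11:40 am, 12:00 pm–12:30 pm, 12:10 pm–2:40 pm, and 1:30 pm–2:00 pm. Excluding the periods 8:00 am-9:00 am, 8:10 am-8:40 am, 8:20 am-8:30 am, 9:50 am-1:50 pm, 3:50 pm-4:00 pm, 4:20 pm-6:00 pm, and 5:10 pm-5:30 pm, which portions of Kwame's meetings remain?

9:40 am–9:50 am, 1:50 pm–3:50 pm, 4:00 pm–4:20 pm

Merge the first list: 9:40 am–4:30 pm.
Merge the second list: 8:00 am–9:00 am, 9:50 am–1:50 pm, 3:50 pm–4:00 pm, 4:20 pm–6:00 pm.
9:40 am–4:30 pm with B removed leaves 9:40 am–9:50 am, 1:50 pm–3:50 pm, 4:00 pm–4:20 pm.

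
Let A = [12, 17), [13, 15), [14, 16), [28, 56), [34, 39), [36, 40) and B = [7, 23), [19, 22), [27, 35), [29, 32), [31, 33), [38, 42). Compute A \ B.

A, merged: [12, 17), [28, 56).
B, merged: [7, 23), [27, 35), [38, 42).
[12, 17) lies entirely inside B → drops out.
[28, 56) with B removed leaves [35, 38), [42, 56).

[35, 38) ∪ [42, 56)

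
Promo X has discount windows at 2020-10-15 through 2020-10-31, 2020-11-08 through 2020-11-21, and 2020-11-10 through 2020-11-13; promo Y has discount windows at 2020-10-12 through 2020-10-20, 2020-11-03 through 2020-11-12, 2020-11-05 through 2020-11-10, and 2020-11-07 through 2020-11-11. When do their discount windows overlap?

A, merged: 2020-10-15 through 2020-10-31, 2020-11-08 through 2020-11-21.
B, merged: 2020-10-12 through 2020-10-20, 2020-11-03 through 2020-11-12.
2020-10-15 through 2020-10-31 meets the second set on 2020-10-15 through 2020-10-20.
2020-11-08 through 2020-11-21 meets the second set on 2020-11-08 through 2020-11-12.

2020-10-15 through 2020-10-20, 2020-11-08 through 2020-11-12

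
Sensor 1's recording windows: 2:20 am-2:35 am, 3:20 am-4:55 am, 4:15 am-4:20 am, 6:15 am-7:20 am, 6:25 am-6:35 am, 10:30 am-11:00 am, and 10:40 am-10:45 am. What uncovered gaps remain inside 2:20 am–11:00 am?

Covered (merged): 2:20 am-2:35 am, 3:20 am-4:55 am, 6:15 am-7:20 am, 10:30 am-11:00 am.
Uncovered inside 2:20 am-11:00 am: 2:35 am-3:20 am, 4:55 am-6:15 am, 7:20 am-10:30 am.

2:35 am-3:20 am, 4:55 am-6:15 am, 7:20 am-10:30 am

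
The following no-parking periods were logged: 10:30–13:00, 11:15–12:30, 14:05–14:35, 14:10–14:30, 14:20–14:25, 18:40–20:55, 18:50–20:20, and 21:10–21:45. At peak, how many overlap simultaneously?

3

Walk the sorted start/end points keeping a running depth.
The depth first hits 3 at 14:20.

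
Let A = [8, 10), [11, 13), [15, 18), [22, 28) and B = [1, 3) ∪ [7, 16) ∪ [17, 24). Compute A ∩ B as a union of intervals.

[8, 10) ∩ B → [8, 10).
[11, 13) ∩ B → [11, 13).
[15, 18) ∩ B → [15, 16), [17, 18).
[22, 28) ∩ B → [22, 24).

[8, 10) ∪ [11, 13) ∪ [15, 16) ∪ [17, 18) ∪ [22, 24)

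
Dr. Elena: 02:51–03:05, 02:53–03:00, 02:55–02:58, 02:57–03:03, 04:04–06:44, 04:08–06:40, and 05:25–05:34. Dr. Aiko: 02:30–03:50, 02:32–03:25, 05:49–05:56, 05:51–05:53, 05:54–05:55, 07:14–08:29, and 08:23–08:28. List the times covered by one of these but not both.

First set merges to 02:51–03:05, 04:04–06:44.
Second set merges to 02:30–03:50, 05:49–05:56, 07:14–08:29.
A but not B: 04:04–05:49, 05:56–06:44.
B but not A: 02:30–02:51, 03:05–03:50, 07:14–08:29.
Combining gives A △ B.

02:30–02:51, 03:05–03:50, 04:04–05:49, 05:56–06:44, 07:14–08:29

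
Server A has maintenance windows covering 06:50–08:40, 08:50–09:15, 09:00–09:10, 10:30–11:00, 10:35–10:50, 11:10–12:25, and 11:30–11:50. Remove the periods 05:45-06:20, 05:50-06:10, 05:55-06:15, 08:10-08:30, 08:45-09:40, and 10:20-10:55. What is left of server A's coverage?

06:50-08:10, 08:30-08:40, 10:55-11:00, 11:10-12:25

Merge the first list: 06:50-08:40, 08:50-09:15, 10:30-11:00, 11:10-12:25.
Merge the second list: 05:45-06:20, 08:10-08:30, 08:45-09:40, 10:20-10:55.
06:50-08:40 with B removed leaves 06:50-08:10, 08:30-08:40.
08:50-09:15 lies entirely inside B → drops out.
10:30-11:00 with B removed leaves 10:55-11:00.
11:10-12:25 is untouched.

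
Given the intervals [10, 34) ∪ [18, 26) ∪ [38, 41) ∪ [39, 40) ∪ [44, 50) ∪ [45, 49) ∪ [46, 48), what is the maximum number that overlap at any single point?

Sweep endpoints in order; track running count of active intervals.
Peak of 3 reached at 46.

3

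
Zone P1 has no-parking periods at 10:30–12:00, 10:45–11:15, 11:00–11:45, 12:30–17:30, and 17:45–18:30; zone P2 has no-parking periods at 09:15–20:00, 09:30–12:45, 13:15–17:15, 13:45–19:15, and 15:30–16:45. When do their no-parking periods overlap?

First set merges to 10:30-12:00, 12:30-17:30, 17:45-18:30.
Second set merges to 09:15-20:00.
10:30-12:00 ∩ B → 10:30-12:00.
12:30-17:30 ∩ B → 12:30-17:30.
17:45-18:30 ∩ B → 17:45-18:30.

10:30-12:00, 12:30-17:30, 17:45-18:30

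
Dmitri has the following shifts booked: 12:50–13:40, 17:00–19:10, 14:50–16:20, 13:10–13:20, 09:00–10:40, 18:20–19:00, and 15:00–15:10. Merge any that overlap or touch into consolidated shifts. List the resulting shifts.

Sort by start: 09:00-10:40, 12:50-13:40, 13:10-13:20, 14:50-16:20, 15:00-15:10, 17:00-19:10, 18:20-19:00.
12:50-13:40 is disjoint → start new block.
13:10-13:20 overlaps/touches 12:50-13:40 → extend to 12:50-13:40.
14:50-16:20 is disjoint → start new block.
15:00-15:10 overlaps/touches 14:50-16:20 → extend to 14:50-16:20.
17:00-19:10 is disjoint → start new block.
18:20-19:00 overlaps/touches 17:00-19:10 → extend to 17:00-19:10.

09:00-10:40, 12:50-13:40, 14:50-16:20, 17:00-19:10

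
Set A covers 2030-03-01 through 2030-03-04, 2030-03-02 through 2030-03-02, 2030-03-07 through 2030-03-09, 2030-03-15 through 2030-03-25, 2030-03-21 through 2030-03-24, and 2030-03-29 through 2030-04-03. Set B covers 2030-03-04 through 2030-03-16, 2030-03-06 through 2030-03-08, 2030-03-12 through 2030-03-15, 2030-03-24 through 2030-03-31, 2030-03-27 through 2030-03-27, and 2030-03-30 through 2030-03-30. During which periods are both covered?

2030-03-04 through 2030-03-04, 2030-03-07 through 2030-03-09, 2030-03-15 through 2030-03-16, 2030-03-24 through 2030-03-25, 2030-03-29 through 2030-03-31

First set merges to 2030-03-01 through 2030-03-04, 2030-03-07 through 2030-03-09, 2030-03-15 through 2030-03-25, 2030-03-29 through 2030-04-03.
Second set merges to 2030-03-04 through 2030-03-16, 2030-03-24 through 2030-03-31.
2030-03-01 through 2030-03-04 meets the second set on 2030-03-04 through 2030-03-04.
2030-03-07 through 2030-03-09 meets the second set on 2030-03-07 through 2030-03-09.
2030-03-15 through 2030-03-25 meets the second set on 2030-03-15 through 2030-03-16, 2030-03-24 through 2030-03-25.
2030-03-29 through 2030-04-03 meets the second set on 2030-03-29 through 2030-03-31.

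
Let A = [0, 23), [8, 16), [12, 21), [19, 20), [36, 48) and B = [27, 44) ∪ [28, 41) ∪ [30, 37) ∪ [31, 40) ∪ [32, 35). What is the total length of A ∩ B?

8

Merge the first list: [0, 23), [36, 48).
Merge the second list: [27, 44).
A ∩ B = [36, 44).
Total: 8.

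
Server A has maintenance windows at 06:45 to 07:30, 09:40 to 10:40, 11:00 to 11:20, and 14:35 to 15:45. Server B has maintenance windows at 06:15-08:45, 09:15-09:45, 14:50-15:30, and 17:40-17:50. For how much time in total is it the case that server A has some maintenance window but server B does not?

A \ B = 09:45-10:40, 11:00-11:20, 14:35-14:50, 15:30-15:45.
Total: 55 min + 20 min + 15 min + 15 min = 1 h 45 min.

1 h 45 min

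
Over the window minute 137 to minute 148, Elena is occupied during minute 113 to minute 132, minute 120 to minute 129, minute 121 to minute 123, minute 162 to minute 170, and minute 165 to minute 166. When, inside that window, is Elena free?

The merged coverage is minute 113 to minute 132, minute 162 to minute 170.
Uncovered inside minute 137 to minute 148: minute 137 to minute 148.

minute 137 to minute 148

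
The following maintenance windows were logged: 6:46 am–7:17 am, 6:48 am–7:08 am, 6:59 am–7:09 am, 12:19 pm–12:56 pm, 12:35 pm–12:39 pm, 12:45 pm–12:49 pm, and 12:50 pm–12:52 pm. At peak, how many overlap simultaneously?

3

At 6:59 am, 3 of the intervals are simultaneously active.
No point has more.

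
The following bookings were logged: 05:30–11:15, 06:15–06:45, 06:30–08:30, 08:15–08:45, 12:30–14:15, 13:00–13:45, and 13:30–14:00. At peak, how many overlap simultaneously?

Sweep endpoints in order; track running count of active intervals.
Peak of 3 reached at 06:30.

3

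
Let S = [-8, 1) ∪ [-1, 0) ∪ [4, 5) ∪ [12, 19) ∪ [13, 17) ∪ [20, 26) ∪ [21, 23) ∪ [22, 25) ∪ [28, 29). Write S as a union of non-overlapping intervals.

[-8, 1) ∪ [4, 5) ∪ [12, 19) ∪ [20, 26) ∪ [28, 29)

[-1, 0) overlaps/touches [-8, 1) → extend to [-8, 1).
[4, 5) is disjoint → start new block.
[12, 19) is disjoint → start new block.
[13, 17) overlaps/touches [12, 19) → extend to [12, 19).
[20, 26) is disjoint → start new block.
[21, 23) overlaps/touches [20, 26) → extend to [20, 26).
[22, 25) overlaps/touches [20, 26) → extend to [20, 26).
[28, 29) is disjoint → start new block.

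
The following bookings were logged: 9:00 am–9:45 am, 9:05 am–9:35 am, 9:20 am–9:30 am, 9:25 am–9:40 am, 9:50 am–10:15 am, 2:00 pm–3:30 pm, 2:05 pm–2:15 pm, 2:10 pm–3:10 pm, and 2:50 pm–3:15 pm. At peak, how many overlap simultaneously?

4

Sweep endpoints in order; track running count of active intervals.
Peak of 4 reached at 9:25 am.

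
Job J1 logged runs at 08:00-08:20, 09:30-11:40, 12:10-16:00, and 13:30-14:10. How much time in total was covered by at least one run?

6 h 20 min

Merged: 08:00–08:20, 09:30–11:40, 12:10–16:00.
Lengths: 20 min + 2 h 10 min + 3 h 50 min = 6 h 20 min.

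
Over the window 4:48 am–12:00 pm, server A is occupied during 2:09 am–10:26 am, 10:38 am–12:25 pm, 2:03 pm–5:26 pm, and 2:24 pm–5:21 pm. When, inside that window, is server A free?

Covered (merged): 2:09 am-10:26 am, 10:38 am-12:25 pm, 2:03 pm-5:26 pm.
Gaps within 4:48 am-12:00 pm: 10:26 am-10:38 am.

10:26 am-10:38 am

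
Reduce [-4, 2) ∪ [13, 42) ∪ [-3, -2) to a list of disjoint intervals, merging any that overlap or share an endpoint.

Sort by start: [-4, 2), [-3, -2), [13, 42).
[-3, -2) overlaps/touches [-4, 2) → extend to [-4, 2).
[13, 42) is disjoint → start new block.

[-4, 2) ∪ [13, 42)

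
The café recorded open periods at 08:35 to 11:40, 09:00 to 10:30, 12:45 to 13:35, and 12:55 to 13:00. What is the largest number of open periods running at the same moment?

2

At 09:00, 2 of the intervals are simultaneously active.
No point has more.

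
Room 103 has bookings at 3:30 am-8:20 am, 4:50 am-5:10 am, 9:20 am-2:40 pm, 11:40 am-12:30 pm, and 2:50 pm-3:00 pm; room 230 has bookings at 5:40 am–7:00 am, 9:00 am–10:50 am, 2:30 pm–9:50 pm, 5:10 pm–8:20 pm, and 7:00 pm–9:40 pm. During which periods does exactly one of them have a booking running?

Merge the first list: 3:30 am–8:20 am, 9:20 am–2:40 pm, 2:50 pm–3:00 pm.
Merge the second list: 5:40 am–7:00 am, 9:00 am–10:50 am, 2:30 pm–9:50 pm.
A \ B = 3:30 am–5:40 am, 7:00 am–8:20 am, 10:50 am–2:30 pm.
B \ A = 9:00 am–9:20 am, 2:40 pm–2:50 pm, 3:00 pm–9:50 pm.
Union of the two gives the symmetric difference.

3:30 am–5:40 am, 7:00 am–8:20 am, 9:00 am–9:20 am, 10:50 am–2:30 pm, 2:40 pm–2:50 pm, 3:00 pm–9:50 pm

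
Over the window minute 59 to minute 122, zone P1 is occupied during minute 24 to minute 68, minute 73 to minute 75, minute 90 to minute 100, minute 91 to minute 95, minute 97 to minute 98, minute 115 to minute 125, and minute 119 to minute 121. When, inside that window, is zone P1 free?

minute 68 to minute 73, minute 75 to minute 90, minute 100 to minute 115

The merged coverage is minute 24 to minute 68, minute 73 to minute 75, minute 90 to minute 100, minute 115 to minute 125.
Uncovered inside minute 59 to minute 122: minute 68 to minute 73, minute 75 to minute 90, minute 100 to minute 115.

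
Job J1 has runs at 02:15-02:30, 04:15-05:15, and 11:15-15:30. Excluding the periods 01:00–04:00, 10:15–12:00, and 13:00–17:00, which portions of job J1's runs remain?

02:15–02:30: entirely removed.
04:15–05:15: nothing removed.
11:15–15:30 \ B = 12:00–13:00.

04:15–05:15, 12:00–13:00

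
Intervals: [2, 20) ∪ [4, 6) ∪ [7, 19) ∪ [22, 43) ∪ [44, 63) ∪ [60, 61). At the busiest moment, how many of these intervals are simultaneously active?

Walk the sorted start/end points keeping a running depth.
The depth first hits 2 at 4.

2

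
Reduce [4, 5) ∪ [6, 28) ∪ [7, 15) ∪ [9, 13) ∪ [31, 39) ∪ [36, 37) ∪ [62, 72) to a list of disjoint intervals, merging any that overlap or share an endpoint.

[4, 5) ∪ [6, 28) ∪ [31, 39) ∪ [62, 72)

[6, 28) is disjoint → start new block.
[7, 15) overlaps/touches [6, 28) → extend to [6, 28).
[9, 13) overlaps/touches [6, 28) → extend to [6, 28).
[31, 39) is disjoint → start new block.
[36, 37) overlaps/touches [31, 39) → extend to [31, 39).
[62, 72) is disjoint → start new block.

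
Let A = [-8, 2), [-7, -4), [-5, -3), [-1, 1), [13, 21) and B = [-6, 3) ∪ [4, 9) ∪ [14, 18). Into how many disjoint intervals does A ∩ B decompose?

A, merged: [-8, 2), [13, 21).
A ∩ B = [-6, 2), [14, 18).
That is 2 disjoint pieces.

2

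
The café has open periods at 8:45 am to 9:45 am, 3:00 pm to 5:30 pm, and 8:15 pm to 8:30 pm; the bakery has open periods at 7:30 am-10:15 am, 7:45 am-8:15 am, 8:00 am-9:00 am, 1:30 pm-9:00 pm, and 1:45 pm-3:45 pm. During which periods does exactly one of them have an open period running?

Second set merges to 7:30 am-10:15 am, 1:30 pm-9:00 pm.
A \ B = none.
B \ A = 7:30 am-8:45 am, 9:45 am-10:15 am, 1:30 pm-3:00 pm, 5:30 pm-8:15 pm, 8:30 pm-9:00 pm.
Union of the two gives the symmetric difference.

7:30 am-8:45 am, 9:45 am-10:15 am, 1:30 pm-3:00 pm, 5:30 pm-8:15 pm, 8:30 pm-9:00 pm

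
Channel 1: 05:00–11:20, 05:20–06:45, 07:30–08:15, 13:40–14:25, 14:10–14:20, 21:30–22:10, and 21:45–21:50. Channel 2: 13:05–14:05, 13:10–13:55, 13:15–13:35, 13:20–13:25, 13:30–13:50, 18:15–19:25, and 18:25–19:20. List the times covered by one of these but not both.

Merge the first list: 05:00-11:20, 13:40-14:25, 21:30-22:10.
Merge the second list: 13:05-14:05, 18:15-19:25.
A but not B: 05:00-11:20, 14:05-14:25, 21:30-22:10.
B but not A: 13:05-13:40, 18:15-19:25.
Combining gives A △ B.

05:00-11:20, 13:05-13:40, 14:05-14:25, 18:15-19:25, 21:30-22:10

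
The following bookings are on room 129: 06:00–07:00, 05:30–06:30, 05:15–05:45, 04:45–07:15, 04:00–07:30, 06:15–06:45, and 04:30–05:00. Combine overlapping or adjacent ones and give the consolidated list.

04:00–07:30

Sort by start: 04:00–07:30, 04:30–05:00, 04:45–07:15, 05:15–05:45, 05:30–06:30, 06:00–07:00, 06:15–06:45.
04:30–05:00 overlaps/touches 04:00–07:30 → extend to 04:00–07:30.
04:45–07:15 overlaps/touches 04:00–07:30 → extend to 04:00–07:30.
05:15–05:45 overlaps/touches 04:00–07:30 → extend to 04:00–07:30.
05:30–06:30 overlaps/touches 04:00–07:30 → extend to 04:00–07:30.
06:00–07:00 overlaps/touches 04:00–07:30 → extend to 04:00–07:30.
06:15–06:45 overlaps/touches 04:00–07:30 → extend to 04:00–07:30.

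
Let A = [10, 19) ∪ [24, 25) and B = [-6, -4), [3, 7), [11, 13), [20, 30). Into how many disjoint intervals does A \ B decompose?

A \ B = [10, 11), [13, 19).
That is 2 disjoint pieces.

2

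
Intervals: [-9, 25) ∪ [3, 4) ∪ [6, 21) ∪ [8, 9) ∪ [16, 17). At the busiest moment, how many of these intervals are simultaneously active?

3

At 8, 3 of the intervals are simultaneously active.
No point has more.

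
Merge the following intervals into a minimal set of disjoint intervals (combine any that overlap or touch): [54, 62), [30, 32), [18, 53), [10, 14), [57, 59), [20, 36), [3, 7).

Sort by start: [3, 7), [10, 14), [18, 53), [20, 36), [30, 32), [54, 62), [57, 59).
[10, 14) is disjoint → start new block.
[18, 53) is disjoint → start new block.
[20, 36) overlaps/touches [18, 53) → extend to [18, 53).
[30, 32) overlaps/touches [18, 53) → extend to [18, 53).
[54, 62) is disjoint → start new block.
[57, 59) overlaps/touches [54, 62) → extend to [54, 62).

[3, 7) ∪ [10, 14) ∪ [18, 53) ∪ [54, 62)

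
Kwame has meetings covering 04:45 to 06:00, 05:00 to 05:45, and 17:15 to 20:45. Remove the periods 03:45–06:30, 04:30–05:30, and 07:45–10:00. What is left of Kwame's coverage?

17:15-20:45

Merge the first list: 04:45-06:00, 17:15-20:45.
Merge the second list: 03:45-06:30, 07:45-10:00.
04:45-06:00: entirely removed.
17:15-20:45: nothing removed.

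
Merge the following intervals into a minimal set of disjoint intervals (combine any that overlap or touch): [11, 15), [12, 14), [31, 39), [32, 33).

[11, 15) ∪ [31, 39)

[12, 14) overlaps/touches [11, 15) → extend to [11, 15).
[31, 39) is disjoint → start new block.
[32, 33) overlaps/touches [31, 39) → extend to [31, 39).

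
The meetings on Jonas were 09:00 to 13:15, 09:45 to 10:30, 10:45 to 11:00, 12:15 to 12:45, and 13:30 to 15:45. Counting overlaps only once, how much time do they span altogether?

6 h 30 min

Merged: 09:00–13:15, 13:30–15:45.
Lengths: 4 h 15 min + 2 h 15 min = 6 h 30 min.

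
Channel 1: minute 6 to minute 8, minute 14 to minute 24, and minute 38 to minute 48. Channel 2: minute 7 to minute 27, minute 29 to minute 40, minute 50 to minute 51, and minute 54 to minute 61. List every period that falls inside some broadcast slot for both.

minute 7 to minute 8, minute 14 to minute 24, minute 38 to minute 40

minute 6 to minute 8 meets the second set on minute 7 to minute 8.
minute 14 to minute 24 meets the second set on minute 14 to minute 24.
minute 38 to minute 48 meets the second set on minute 38 to minute 40.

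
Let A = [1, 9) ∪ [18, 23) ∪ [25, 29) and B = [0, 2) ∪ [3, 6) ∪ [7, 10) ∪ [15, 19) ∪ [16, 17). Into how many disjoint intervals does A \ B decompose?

4

Merge the second list: [0, 2), [3, 6), [7, 10), [15, 19).
A \ B = [2, 3), [6, 7), [19, 23), [25, 29).
That is 4 disjoint pieces.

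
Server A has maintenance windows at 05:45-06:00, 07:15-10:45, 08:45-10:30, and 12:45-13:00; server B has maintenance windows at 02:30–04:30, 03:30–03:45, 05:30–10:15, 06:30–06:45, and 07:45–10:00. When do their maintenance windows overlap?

05:45–06:00, 07:15–10:15

A, merged: 05:45–06:00, 07:15–10:45, 12:45–13:00.
B, merged: 02:30–04:30, 05:30–10:15.
05:45–06:00 overlaps B on 05:45–06:00.
07:15–10:45 overlaps B on 07:15–10:15.
12:45–13:00 falls entirely outside B.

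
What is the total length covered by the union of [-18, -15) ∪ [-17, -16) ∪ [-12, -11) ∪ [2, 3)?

Merged: [-18, -15), [-12, -11), [2, 3).
Lengths: 3 + 1 + 1 = 5.

5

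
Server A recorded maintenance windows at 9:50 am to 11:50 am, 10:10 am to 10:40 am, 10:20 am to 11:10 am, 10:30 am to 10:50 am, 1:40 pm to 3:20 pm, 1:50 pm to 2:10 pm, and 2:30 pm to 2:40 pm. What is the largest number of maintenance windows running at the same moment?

At 10:30 am, 4 of the intervals are simultaneously active.
No point has more.

4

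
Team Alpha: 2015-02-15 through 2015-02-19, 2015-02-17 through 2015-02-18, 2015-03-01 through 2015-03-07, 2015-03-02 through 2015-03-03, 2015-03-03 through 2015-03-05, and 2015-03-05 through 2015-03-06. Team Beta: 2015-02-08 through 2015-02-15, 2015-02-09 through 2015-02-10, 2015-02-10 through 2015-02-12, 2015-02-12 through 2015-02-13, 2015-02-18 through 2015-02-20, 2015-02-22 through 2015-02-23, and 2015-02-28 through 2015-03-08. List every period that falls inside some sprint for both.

2015-02-15 through 2015-02-15, 2015-02-18 through 2015-02-19, 2015-03-01 through 2015-03-07

First set merges to 2015-02-15 through 2015-02-19, 2015-03-01 through 2015-03-07.
Second set merges to 2015-02-08 through 2015-02-15, 2015-02-18 through 2015-02-20, 2015-02-22 through 2015-02-23, 2015-02-28 through 2015-03-08.
2015-02-15 through 2015-02-19 overlaps B on 2015-02-15 through 2015-02-15, 2015-02-18 through 2015-02-19.
2015-03-01 through 2015-03-07 overlaps B on 2015-03-01 through 2015-03-07.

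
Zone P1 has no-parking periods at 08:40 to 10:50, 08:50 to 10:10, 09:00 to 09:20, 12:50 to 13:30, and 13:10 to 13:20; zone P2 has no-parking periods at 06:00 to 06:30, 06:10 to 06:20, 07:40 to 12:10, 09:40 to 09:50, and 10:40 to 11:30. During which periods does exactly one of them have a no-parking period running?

First set merges to 08:40–10:50, 12:50–13:30.
Second set merges to 06:00–06:30, 07:40–12:10.
Only in the first: 12:50–13:30.
Only in the second: 06:00–06:30, 07:40–08:40, 10:50–12:10.
Together these are the periods covered by exactly one.

06:00–06:30, 07:40–08:40, 10:50–12:10, 12:50–13:30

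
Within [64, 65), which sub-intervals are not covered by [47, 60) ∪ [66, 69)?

After merging, the occupied span is [47, 60), [66, 69).
Uncovered inside [64, 65): [64, 65).

[64, 65)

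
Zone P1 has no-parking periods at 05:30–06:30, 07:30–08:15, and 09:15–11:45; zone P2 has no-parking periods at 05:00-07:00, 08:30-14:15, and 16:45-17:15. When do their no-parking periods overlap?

05:30–06:30 meets the second set on 05:30–06:30.
07:30–08:15: no overlap with the second set.
09:15–11:45 meets the second set on 09:15–11:45.

05:30–06:30, 09:15–11:45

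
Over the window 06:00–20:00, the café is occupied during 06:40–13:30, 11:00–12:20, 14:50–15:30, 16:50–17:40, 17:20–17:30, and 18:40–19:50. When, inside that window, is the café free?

After merging, the occupied span is 06:40–13:30, 14:50–15:30, 16:50–17:40, 18:40–19:50.
Complement within 06:00–20:00: 06:00–06:40, 13:30–14:50, 15:30–16:50, 17:40–18:40, 19:50–20:00.

06:00–06:40, 13:30–14:50, 15:30–16:50, 17:40–18:40, 19:50–20:00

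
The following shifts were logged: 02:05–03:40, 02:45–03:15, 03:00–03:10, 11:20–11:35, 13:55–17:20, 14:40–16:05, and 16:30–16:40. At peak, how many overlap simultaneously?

3

At 03:00, 3 of the intervals are simultaneously active.
No point has more.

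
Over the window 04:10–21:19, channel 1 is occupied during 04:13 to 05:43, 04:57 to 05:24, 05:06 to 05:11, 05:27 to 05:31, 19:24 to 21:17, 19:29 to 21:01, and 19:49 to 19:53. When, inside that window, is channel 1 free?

04:10-04:13, 05:43-19:24, 21:17-21:19

The merged coverage is 04:13-05:43, 19:24-21:17.
Gaps within 04:10-21:19: 04:10-04:13, 05:43-19:24, 21:17-21:19.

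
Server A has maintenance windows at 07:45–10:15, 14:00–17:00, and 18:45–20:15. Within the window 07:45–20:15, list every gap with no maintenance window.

The merged coverage is 07:45–10:15, 14:00–17:00, 18:45–20:15.
Complement within 07:45–20:15: 10:15–14:00, 17:00–18:45.

10:15–14:00, 17:00–18:45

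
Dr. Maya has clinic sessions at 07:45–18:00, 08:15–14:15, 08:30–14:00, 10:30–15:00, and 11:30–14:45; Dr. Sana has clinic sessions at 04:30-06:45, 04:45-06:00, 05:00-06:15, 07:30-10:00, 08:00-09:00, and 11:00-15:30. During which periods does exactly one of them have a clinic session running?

A, merged: 07:45–18:00.
B, merged: 04:30–06:45, 07:30–10:00, 11:00–15:30.
Only in the first: 10:00–11:00, 15:30–18:00.
Only in the second: 04:30–06:45, 07:30–07:45.
Together these are the periods covered by exactly one.

04:30–06:45, 07:30–07:45, 10:00–11:00, 15:30–18:00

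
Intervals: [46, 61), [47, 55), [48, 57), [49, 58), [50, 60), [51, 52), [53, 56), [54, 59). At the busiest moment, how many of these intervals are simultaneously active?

7

At 54, 7 of the intervals are simultaneously active.
No point has more.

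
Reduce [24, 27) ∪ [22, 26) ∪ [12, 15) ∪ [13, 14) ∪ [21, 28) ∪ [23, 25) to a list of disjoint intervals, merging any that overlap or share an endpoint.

Sort by start: [12, 15), [13, 14), [21, 28), [22, 26), [23, 25), [24, 27).
[13, 14) overlaps/touches [12, 15) → extend to [12, 15).
[21, 28) is disjoint → start new block.
[22, 26) overlaps/touches [21, 28) → extend to [21, 28).
[23, 25) overlaps/touches [21, 28) → extend to [21, 28).
[24, 27) overlaps/touches [21, 28) → extend to [21, 28).

[12, 15) ∪ [21, 28)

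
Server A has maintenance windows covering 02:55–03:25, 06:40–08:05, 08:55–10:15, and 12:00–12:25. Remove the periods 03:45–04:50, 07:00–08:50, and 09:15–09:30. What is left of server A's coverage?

02:55-03:25, 06:40-07:00, 08:55-09:15, 09:30-10:15, 12:00-12:25

02:55-03:25 is untouched.
06:40-08:05 with B removed leaves 06:40-07:00.
08:55-10:15 with B removed leaves 08:55-09:15, 09:30-10:15.
12:00-12:25 is untouched.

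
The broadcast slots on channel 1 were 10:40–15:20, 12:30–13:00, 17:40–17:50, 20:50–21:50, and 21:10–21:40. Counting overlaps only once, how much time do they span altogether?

Merged: 10:40–15:20, 17:40–17:50, 20:50–21:50.
Lengths: 4 h 40 min + 10 min + 1 h = 5 h 50 min.

5 h 50 min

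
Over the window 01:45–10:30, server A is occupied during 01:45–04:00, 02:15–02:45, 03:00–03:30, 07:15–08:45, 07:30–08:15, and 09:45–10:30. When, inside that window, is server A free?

Covered (merged): 01:45–04:00, 07:15–08:45, 09:45–10:30.
Uncovered inside 01:45–10:30: 04:00–07:15, 08:45–09:45.

04:00–07:15, 08:45–09:45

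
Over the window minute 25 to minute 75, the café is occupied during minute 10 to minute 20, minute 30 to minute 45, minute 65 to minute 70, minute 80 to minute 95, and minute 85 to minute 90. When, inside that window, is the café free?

minute 25 to minute 30, minute 45 to minute 65, minute 70 to minute 75

After merging, the occupied span is minute 10 to minute 20, minute 30 to minute 45, minute 65 to minute 70, minute 80 to minute 95.
Uncovered inside minute 25 to minute 75: minute 25 to minute 30, minute 45 to minute 65, minute 70 to minute 75.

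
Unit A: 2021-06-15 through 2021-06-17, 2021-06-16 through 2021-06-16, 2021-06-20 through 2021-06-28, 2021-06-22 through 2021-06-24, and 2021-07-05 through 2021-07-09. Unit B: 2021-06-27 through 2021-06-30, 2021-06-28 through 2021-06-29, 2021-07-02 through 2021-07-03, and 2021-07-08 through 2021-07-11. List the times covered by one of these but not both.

First set merges to 2021-06-15 through 2021-06-17, 2021-06-20 through 2021-06-28, 2021-07-05 through 2021-07-09.
Second set merges to 2021-06-27 through 2021-06-30, 2021-07-02 through 2021-07-03, 2021-07-08 through 2021-07-11.
A \ B = 2021-06-15 through 2021-06-17, 2021-06-20 through 2021-06-26, 2021-07-05 through 2021-07-07.
B \ A = 2021-06-29 through 2021-06-30, 2021-07-02 through 2021-07-03, 2021-07-10 through 2021-07-11.
Union of the two gives the symmetric difference.

2021-06-15 through 2021-06-17, 2021-06-20 through 2021-06-26, 2021-06-29 through 2021-06-30, 2021-07-02 through 2021-07-03, 2021-07-05 through 2021-07-07, 2021-07-10 through 2021-07-11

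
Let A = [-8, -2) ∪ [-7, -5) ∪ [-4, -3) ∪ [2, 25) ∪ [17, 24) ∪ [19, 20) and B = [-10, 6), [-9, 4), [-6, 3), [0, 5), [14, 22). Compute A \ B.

[6, 14) ∪ [22, 25)

Merge the first list: [-8, -2), [2, 25).
Merge the second list: [-10, 6), [14, 22).
[-8, -2): entirely removed.
[2, 25) \ B = [6, 14), [22, 25).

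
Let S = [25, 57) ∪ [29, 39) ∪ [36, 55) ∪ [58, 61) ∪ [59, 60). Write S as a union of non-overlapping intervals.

[25, 57) ∪ [58, 61)

[29, 39) overlaps/touches [25, 57) → extend to [25, 57).
[36, 55) overlaps/touches [25, 57) → extend to [25, 57).
[58, 61) is disjoint → start new block.
[59, 60) overlaps/touches [58, 61) → extend to [58, 61).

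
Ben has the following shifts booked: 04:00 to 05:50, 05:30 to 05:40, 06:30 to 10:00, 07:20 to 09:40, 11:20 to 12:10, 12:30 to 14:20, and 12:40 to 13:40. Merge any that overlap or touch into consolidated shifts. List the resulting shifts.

05:30–05:40 overlaps/touches 04:00–05:50 → extend to 04:00–05:50.
06:30–10:00 is disjoint → start new block.
07:20–09:40 overlaps/touches 06:30–10:00 → extend to 06:30–10:00.
11:20–12:10 is disjoint → start new block.
12:30–14:20 is disjoint → start new block.
12:40–13:40 overlaps/touches 12:30–14:20 → extend to 12:30–14:20.

04:00–05:50, 06:30–10:00, 11:20–12:10, 12:30–14:20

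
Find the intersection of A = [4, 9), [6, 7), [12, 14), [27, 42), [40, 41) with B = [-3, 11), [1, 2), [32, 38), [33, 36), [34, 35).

[4, 9) ∪ [32, 38)

Merge the first list: [4, 9), [12, 14), [27, 42).
Merge the second list: [-3, 11), [32, 38).
[4, 9) ∩ B → [4, 9).
[12, 14) meets no B interval.
[27, 42) ∩ B → [32, 38).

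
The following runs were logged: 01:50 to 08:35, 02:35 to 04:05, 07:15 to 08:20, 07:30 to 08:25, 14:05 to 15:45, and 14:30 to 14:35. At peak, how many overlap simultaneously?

Sweep endpoints in order; track running count of active intervals.
Peak of 3 reached at 07:30.

3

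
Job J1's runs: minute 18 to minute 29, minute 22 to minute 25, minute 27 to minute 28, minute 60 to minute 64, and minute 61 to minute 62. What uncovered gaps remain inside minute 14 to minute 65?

The merged coverage is minute 18 to minute 29, minute 60 to minute 64.
Complement within minute 14 to minute 65: minute 14 to minute 18, minute 29 to minute 60, minute 64 to minute 65.

minute 14 to minute 18, minute 29 to minute 60, minute 64 to minute 65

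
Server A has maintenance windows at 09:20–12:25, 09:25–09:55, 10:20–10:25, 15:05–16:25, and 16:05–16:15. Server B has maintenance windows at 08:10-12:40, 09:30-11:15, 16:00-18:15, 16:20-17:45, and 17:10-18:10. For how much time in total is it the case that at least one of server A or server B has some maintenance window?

7 h 40 min

Merge the first list: 09:20-12:25, 15:05-16:25.
Merge the second list: 08:10-12:40, 16:00-18:15.
A ∪ B = 08:10-12:40, 15:05-18:15.
Total: 4 h 30 min + 3 h 10 min = 7 h 40 min.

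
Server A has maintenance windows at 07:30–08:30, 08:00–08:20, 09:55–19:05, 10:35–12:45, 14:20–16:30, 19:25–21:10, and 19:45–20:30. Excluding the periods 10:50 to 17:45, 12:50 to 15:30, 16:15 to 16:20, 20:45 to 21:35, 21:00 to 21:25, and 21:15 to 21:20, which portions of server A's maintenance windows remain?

07:30–08:30, 09:55–10:50, 17:45–19:05, 19:25–20:45

First set merges to 07:30–08:30, 09:55–19:05, 19:25–21:10.
Second set merges to 10:50–17:45, 20:45–21:35.
07:30–08:30: nothing removed.
09:55–19:05 \ B = 09:55–10:50, 17:45–19:05.
19:25–21:10 \ B = 19:25–20:45.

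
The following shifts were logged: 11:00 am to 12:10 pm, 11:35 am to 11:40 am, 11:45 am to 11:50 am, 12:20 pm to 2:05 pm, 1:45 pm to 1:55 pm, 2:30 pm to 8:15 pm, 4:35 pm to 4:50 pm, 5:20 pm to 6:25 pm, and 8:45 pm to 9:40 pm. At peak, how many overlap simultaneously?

Sweep endpoints in order; track running count of active intervals.
Peak of 2 reached at 11:35 am.

2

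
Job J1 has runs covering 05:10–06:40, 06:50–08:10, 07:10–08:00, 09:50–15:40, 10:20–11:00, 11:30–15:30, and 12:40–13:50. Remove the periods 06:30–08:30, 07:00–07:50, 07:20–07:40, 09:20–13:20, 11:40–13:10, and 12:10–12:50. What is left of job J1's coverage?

05:10-06:30, 13:20-15:40

First set merges to 05:10-06:40, 06:50-08:10, 09:50-15:40.
Second set merges to 06:30-08:30, 09:20-13:20.
05:10-06:40 minus B → 05:10-06:30.
06:50-08:10: fully covered by B → removed.
09:50-15:40 minus B → 13:20-15:40.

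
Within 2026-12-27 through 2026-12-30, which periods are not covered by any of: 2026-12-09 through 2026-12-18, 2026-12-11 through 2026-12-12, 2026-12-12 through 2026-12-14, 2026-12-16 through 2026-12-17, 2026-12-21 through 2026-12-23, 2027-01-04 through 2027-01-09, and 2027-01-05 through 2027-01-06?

2026-12-27 through 2026-12-30

After merging, the occupied span is 2026-12-09 through 2026-12-18, 2026-12-21 through 2026-12-23, 2027-01-04 through 2027-01-09.
Uncovered inside 2026-12-27 through 2026-12-30: 2026-12-27 through 2026-12-30.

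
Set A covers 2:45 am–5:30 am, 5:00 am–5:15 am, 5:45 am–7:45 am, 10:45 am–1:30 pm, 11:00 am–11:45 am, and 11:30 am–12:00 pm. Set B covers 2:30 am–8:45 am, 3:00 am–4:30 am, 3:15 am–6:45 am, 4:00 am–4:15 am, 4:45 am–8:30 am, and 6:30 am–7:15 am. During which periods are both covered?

Merge the first list: 2:45 am–5:30 am, 5:45 am–7:45 am, 10:45 am–1:30 pm.
Merge the second list: 2:30 am–8:45 am.
2:45 am–5:30 am meets the second set on 2:45 am–5:30 am.
5:45 am–7:45 am meets the second set on 5:45 am–7:45 am.
10:45 am–1:30 pm: no overlap with the second set.

2:45 am–5:30 am, 5:45 am–7:45 am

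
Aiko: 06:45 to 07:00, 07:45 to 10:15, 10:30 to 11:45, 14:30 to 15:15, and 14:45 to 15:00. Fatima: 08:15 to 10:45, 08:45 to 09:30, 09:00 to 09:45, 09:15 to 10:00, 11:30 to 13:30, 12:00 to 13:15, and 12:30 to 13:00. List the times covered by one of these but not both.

06:45–07:00, 07:45–08:15, 10:15–10:30, 10:45–11:30, 11:45–13:30, 14:30–15:15

First set merges to 06:45–07:00, 07:45–10:15, 10:30–11:45, 14:30–15:15.
Second set merges to 08:15–10:45, 11:30–13:30.
A but not B: 06:45–07:00, 07:45–08:15, 10:45–11:30, 14:30–15:15.
B but not A: 10:15–10:30, 11:45–13:30.
Combining gives A △ B.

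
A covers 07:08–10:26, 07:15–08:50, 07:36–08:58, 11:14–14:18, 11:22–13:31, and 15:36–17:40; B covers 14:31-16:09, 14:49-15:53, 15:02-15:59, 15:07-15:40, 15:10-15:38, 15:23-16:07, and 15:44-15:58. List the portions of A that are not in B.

A, merged: 07:08–10:26, 11:14–14:18, 15:36–17:40.
B, merged: 14:31–16:09.
07:08–10:26: nothing removed.
11:14–14:18: nothing removed.
15:36–17:40 \ B = 16:09–17:40.

07:08–10:26, 11:14–14:18, 16:09–17:40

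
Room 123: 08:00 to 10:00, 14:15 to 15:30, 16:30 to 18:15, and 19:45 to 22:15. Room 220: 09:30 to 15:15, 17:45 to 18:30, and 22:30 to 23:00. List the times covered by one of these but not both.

A but not B: 08:00-09:30, 15:15-15:30, 16:30-17:45, 19:45-22:15.
B but not A: 10:00-14:15, 18:15-18:30, 22:30-23:00.
Combining gives A △ B.

08:00-09:30, 10:00-14:15, 15:15-15:30, 16:30-17:45, 18:15-18:30, 19:45-22:15, 22:30-23:00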